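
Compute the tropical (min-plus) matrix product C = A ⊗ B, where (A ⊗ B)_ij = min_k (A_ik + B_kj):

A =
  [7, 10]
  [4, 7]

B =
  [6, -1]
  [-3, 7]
A ⊗ B =
  [7, 6]
  [4, 3]

Apply the min-plus product entry-by-entry:
  C[0][0] = min over k of (A[0][0] + B[0][0] = 7 + 6 = 13, A[0][1] + B[1][0] = 10 + -3 = 7) = 7 (attained at k = 1)
  C[0][1] = min over k of (A[0][0] + B[0][1] = 7 + -1 = 6, A[0][1] + B[1][1] = 10 + 7 = 17) = 6 (attained at k = 0)
  C[1][0] = min over k of (A[1][0] + B[0][0] = 4 + 6 = 10, A[1][1] + B[1][0] = 7 + -3 = 4) = 4 (attained at k = 1)
  C[1][1] = min over k of (A[1][0] + B[0][1] = 4 + -1 = 3, A[1][1] + B[1][1] = 7 + 7 = 14) = 3 (attained at k = 0)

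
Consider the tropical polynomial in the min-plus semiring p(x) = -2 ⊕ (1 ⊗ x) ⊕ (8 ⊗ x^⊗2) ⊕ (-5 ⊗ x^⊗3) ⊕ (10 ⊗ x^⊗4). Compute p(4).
p(4) = -2

A tropical monomial a ⊗ x^⊗i evaluates to a + i · x. Evaluating each term at x = 4:
  Term 0 contributes -2 + 0 · 4 = -2
  Term 1 contributes 1 + 1 · 4 = 5
  Term 2 contributes 8 + 2 · 4 = 16
  Term 3 contributes -5 + 3 · 4 = 7
  Term 4 contributes 10 + 4 · 4 = 26
p(4) = ⊕ of these = min[-2, 5, 16, 7, 26] = -2.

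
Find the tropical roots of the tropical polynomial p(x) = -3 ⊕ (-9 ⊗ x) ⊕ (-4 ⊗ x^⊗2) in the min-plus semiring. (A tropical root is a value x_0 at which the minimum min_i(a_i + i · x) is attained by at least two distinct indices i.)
Roots: {-5, 6}

Each tropical root is a break point of the lower envelope of the lines y = a_i + i · x (there are 3 lines, with slopes 0, 1, ..., 2). Only the lines that attain the minimum somewhere contribute to roots; other lines are dominated. Here the surviving (envelope) indices are i = 2, i = 1, i = 0.
Intersections between consecutive envelope lines give the roots: for adjacent envelope indices i < j the intersection is x = (a_i − a_j) / (j − i). Reading off the sorted break points: {-5, 6}.
Verification: at each break x_0, at least two indices attain the minimum of min_i(a_i + i · x_0).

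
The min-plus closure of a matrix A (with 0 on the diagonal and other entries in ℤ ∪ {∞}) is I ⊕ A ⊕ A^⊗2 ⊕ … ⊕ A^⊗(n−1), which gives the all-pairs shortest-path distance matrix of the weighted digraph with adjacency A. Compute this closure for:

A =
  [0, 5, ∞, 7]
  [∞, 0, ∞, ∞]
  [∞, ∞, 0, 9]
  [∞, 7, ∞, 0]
Closure =
  [0, 5, ∞, 7]
  [∞, 0, ∞, ∞]
  [∞, 16, 0, 9]
  [∞, 7, ∞, 0]

This is the Floyd-Warshall all-pairs shortest-path computation. For each intermediate vertex k = 0, 1, …, 3, update dist[i][j] ← min(dist[i][j], dist[i][k] + dist[k][j]). The final matrix gives, for each (i, j), the minimum total weight of any directed path from i to j (possibly empty when i = j).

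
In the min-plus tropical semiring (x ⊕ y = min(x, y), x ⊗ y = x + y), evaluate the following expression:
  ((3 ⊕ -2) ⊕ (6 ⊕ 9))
((3 ⊕ -2) ⊕ (6 ⊕ 9)) = -2

Expand innermost to outermost. Recall ⊕ takes the minimum of its arguments and ⊗ takes their sum. Working out the expression ((3 ⊕ -2) ⊕ (6 ⊕ 9)) gives -2.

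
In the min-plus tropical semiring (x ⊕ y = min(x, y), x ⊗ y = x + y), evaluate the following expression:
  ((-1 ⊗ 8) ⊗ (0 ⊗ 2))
((-1 ⊗ 8) ⊗ (0 ⊗ 2)) = 9

Expand innermost to outermost. Recall ⊕ takes the minimum of its arguments and ⊗ takes their sum. Working out the expression ((-1 ⊗ 8) ⊗ (0 ⊗ 2)) gives 9.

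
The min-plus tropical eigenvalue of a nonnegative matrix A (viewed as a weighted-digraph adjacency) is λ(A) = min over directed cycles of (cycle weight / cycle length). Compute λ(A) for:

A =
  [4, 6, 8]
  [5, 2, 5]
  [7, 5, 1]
λ(A) = 1

Enumerate directed cycles and compute their means (weight / length). Sample:
  cycle 0 → 0: weight = 4, length = 1, mean = 4/1 ≈ 4.000
  cycle 1 → 1: weight = 2, length = 1, mean = 2/1 ≈ 2.000
  cycle 2 → 2: weight = 1, length = 1, mean = 1/1 ≈ 1.000
  cycle 0 → 1 → 0: weight = 11, length = 2, mean = 11/2 ≈ 5.500
  cycle 0 → 2 → 0: weight = 15, length = 2, mean = 15/2 ≈ 7.500
  cycle 1 → 0 → 1: weight = 11, length = 2, mean = 11/2 ≈ 5.500
Minimum mean = 1.000, attained e.g. along the cycle 2 → 2 with weight 1 and length 1. So λ(A) = 1/1 = 1.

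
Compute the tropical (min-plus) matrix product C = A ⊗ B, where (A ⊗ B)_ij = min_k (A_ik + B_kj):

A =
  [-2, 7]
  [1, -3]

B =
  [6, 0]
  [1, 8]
A ⊗ B =
  [4, -2]
  [-2, 1]

Apply the min-plus product entry-by-entry:
  C[0][0] = min over k of (A[0][0] + B[0][0] = -2 + 6 = 4, A[0][1] + B[1][0] = 7 + 1 = 8) = 4 (attained at k = 0)
  C[0][1] = min over k of (A[0][0] + B[0][1] = -2 + 0 = -2, A[0][1] + B[1][1] = 7 + 8 = 15) = -2 (attained at k = 0)
  C[1][0] = min over k of (A[1][0] + B[0][0] = 1 + 6 = 7, A[1][1] + B[1][0] = -3 + 1 = -2) = -2 (attained at k = 1)
  C[1][1] = min over k of (A[1][0] + B[0][1] = 1 + 0 = 1, A[1][1] + B[1][1] = -3 + 8 = 5) = 1 (attained at k = 0)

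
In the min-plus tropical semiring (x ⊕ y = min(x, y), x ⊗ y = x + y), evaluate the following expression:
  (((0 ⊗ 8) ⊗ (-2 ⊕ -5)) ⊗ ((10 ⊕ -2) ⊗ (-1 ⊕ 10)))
(((0 ⊗ 8) ⊗ (-2 ⊕ -5)) ⊗ ((10 ⊕ -2) ⊗ (-1 ⊕ 10))) = 0

Expand innermost to outermost. Recall ⊕ takes the minimum of its arguments and ⊗ takes their sum. Working out the expression (((0 ⊗ 8) ⊗ (-2 ⊕ -5)) ⊗ ((10 ⊕ -2) ⊗ (-1 ⊕ 10))) gives 0.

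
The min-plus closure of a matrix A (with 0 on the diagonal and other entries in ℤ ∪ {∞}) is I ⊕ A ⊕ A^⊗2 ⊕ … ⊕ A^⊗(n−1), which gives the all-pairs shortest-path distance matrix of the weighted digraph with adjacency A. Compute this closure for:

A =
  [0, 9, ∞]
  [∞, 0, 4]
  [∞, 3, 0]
Closure =
  [0, 9, 13]
  [∞, 0, 4]
  [∞, 3, 0]

This is the Floyd-Warshall all-pairs shortest-path computation. For each intermediate vertex k = 0, 1, …, 2, update dist[i][j] ← min(dist[i][j], dist[i][k] + dist[k][j]). The final matrix gives, for each (i, j), the minimum total weight of any directed path from i to j (possibly empty when i = j).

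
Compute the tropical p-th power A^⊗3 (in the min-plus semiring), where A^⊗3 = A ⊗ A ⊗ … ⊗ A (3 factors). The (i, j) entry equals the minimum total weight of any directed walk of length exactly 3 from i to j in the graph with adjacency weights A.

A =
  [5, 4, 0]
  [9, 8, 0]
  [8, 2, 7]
A^⊗3 =
  [11, 6, 2]
  [11, 9, 2]
  [10, 4, 9]

Each entry (A^⊗3)_ij equals the minimum over all length-3 walks i = v_0 → v_1 → … → v_3 = j of Σ_t A[v_t][v_{t+1}]. For example, for (i, j) = (0, 2) we minimise over 9 possible intermediate vertex sequences; the minimum is 2, attained along the walk 0 → 2 → 1 → 2.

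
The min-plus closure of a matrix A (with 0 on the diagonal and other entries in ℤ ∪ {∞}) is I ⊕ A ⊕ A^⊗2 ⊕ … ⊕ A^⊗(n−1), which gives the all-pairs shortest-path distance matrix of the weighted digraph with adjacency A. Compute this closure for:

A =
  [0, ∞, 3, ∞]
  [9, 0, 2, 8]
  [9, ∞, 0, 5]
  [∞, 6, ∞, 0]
Closure =
  [0, 14, 3, 8]
  [9, 0, 2, 7]
  [9, 11, 0, 5]
  [15, 6, 8, 0]

This is the Floyd-Warshall all-pairs shortest-path computation. For each intermediate vertex k = 0, 1, …, 3, update dist[i][j] ← min(dist[i][j], dist[i][k] + dist[k][j]). The final matrix gives, for each (i, j), the minimum total weight of any directed path from i to j (possibly empty when i = j).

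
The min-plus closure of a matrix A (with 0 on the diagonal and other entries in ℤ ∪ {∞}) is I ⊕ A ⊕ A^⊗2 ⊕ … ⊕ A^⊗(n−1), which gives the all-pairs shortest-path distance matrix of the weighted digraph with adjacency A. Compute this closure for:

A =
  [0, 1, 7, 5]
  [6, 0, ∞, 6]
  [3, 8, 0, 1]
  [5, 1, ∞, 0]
Closure =
  [0, 1, 7, 5]
  [6, 0, 13, 6]
  [3, 2, 0, 1]
  [5, 1, 12, 0]

This is the Floyd-Warshall all-pairs shortest-path computation. For each intermediate vertex k = 0, 1, …, 3, update dist[i][j] ← min(dist[i][j], dist[i][k] + dist[k][j]). The final matrix gives, for each (i, j), the minimum total weight of any directed path from i to j (possibly empty when i = j).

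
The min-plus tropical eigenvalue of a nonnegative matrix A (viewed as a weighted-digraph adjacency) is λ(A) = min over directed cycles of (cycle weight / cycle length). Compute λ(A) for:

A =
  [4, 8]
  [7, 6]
λ(A) = 4

Enumerate directed cycles and compute their means (weight / length). Sample:
  cycle 0 → 0: weight = 4, length = 1, mean = 4/1 ≈ 4.000
  cycle 1 → 1: weight = 6, length = 1, mean = 6/1 ≈ 6.000
  cycle 0 → 1 → 0: weight = 15, length = 2, mean = 15/2 ≈ 7.500
  cycle 1 → 0 → 1: weight = 15, length = 2, mean = 15/2 ≈ 7.500
Minimum mean = 4.000, attained e.g. along the cycle 0 → 0 with weight 4 and length 1. So λ(A) = 4/1 = 4.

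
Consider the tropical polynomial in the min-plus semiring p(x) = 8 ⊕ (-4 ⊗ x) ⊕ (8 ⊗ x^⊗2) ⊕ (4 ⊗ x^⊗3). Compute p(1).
p(1) = -3

A tropical monomial a ⊗ x^⊗i evaluates to a + i · x. Evaluating each term at x = 1:
  Term 0 contributes 8 + 0 · 1 = 8
  Term 1 contributes -4 + 1 · 1 = -3
  Term 2 contributes 8 + 2 · 1 = 10
  Term 3 contributes 4 + 3 · 1 = 7
p(1) = ⊕ of these = min[8, -3, 10, 7] = -3.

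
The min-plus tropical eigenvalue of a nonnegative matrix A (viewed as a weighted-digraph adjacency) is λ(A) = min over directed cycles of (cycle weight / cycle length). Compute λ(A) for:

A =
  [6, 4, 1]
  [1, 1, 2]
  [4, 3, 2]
λ(A) = 1

Enumerate directed cycles and compute their means (weight / length). Sample:
  cycle 0 → 0: weight = 6, length = 1, mean = 6/1 ≈ 6.000
  cycle 1 → 1: weight = 1, length = 1, mean = 1/1 ≈ 1.000
  cycle 2 → 2: weight = 2, length = 1, mean = 2/1 ≈ 2.000
  cycle 0 → 1 → 0: weight = 5, length = 2, mean = 5/2 ≈ 2.500
  cycle 0 → 2 → 0: weight = 5, length = 2, mean = 5/2 ≈ 2.500
  cycle 1 → 0 → 1: weight = 5, length = 2, mean = 5/2 ≈ 2.500
Minimum mean = 1.000, attained e.g. along the cycle 1 → 1 with weight 1 and length 1. So λ(A) = 1/1 = 1.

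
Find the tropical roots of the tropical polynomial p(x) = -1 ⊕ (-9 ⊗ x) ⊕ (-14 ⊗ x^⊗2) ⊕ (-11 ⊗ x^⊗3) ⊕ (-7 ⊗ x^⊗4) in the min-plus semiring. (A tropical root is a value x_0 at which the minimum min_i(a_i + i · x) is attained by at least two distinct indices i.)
Roots: {-4, -3, 5, 8}

Each tropical root is a break point of the lower envelope of the lines y = a_i + i · x (there are 5 lines, with slopes 0, 1, ..., 4). Only the lines that attain the minimum somewhere contribute to roots; other lines are dominated. Here the surviving (envelope) indices are i = 4, i = 3, i = 2, i = 1, i = 0.
Intersections between consecutive envelope lines give the roots: for adjacent envelope indices i < j the intersection is x = (a_i − a_j) / (j − i). Reading off the sorted break points: {-4, -3, 5, 8}.
Verification: at each break x_0, at least two indices attain the minimum of min_i(a_i + i · x_0).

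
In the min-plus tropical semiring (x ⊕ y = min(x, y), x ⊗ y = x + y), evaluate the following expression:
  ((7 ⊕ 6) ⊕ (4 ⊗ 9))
((7 ⊕ 6) ⊕ (4 ⊗ 9)) = 6

Expand innermost to outermost. Recall ⊕ takes the minimum of its arguments and ⊗ takes their sum. Working out the expression ((7 ⊕ 6) ⊕ (4 ⊗ 9)) gives 6.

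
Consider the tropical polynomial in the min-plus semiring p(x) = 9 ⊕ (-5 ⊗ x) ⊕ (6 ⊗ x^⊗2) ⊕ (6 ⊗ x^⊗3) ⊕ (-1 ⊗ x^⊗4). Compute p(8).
p(8) = 3

A tropical monomial a ⊗ x^⊗i evaluates to a + i · x. Evaluating each term at x = 8:
  Term 0 contributes 9 + 0 · 8 = 9
  Term 1 contributes -5 + 1 · 8 = 3
  Term 2 contributes 6 + 2 · 8 = 22
  Term 3 contributes 6 + 3 · 8 = 30
  Term 4 contributes -1 + 4 · 8 = 31
p(8) = ⊕ of these = min[9, 3, 22, 30, 31] = 3.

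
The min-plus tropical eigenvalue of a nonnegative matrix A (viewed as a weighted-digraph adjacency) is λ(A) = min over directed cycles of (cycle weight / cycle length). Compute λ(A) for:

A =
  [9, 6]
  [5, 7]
λ(A) = 11/2

Enumerate directed cycles and compute their means (weight / length). Sample:
  cycle 0 → 0: weight = 9, length = 1, mean = 9/1 ≈ 9.000
  cycle 1 → 1: weight = 7, length = 1, mean = 7/1 ≈ 7.000
  cycle 0 → 1 → 0: weight = 11, length = 2, mean = 11/2 ≈ 5.500
  cycle 1 → 0 → 1: weight = 11, length = 2, mean = 11/2 ≈ 5.500
Minimum mean = 5.500, attained e.g. along the cycle 0 → 1 → 0 with weight 11 and length 2. So λ(A) = 11/2 = 11/2.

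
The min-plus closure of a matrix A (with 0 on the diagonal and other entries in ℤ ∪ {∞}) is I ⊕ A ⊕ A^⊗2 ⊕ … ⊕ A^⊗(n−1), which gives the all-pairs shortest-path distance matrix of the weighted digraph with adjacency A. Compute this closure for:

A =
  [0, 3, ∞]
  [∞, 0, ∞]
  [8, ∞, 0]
Closure =
  [0, 3, ∞]
  [∞, 0, ∞]
  [8, 11, 0]

This is the Floyd-Warshall all-pairs shortest-path computation. For each intermediate vertex k = 0, 1, …, 2, update dist[i][j] ← min(dist[i][j], dist[i][k] + dist[k][j]). The final matrix gives, for each (i, j), the minimum total weight of any directed path from i to j (possibly empty when i = j).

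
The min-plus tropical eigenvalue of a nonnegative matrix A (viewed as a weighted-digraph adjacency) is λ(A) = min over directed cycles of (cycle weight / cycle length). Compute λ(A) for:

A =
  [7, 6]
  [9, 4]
λ(A) = 4

Enumerate directed cycles and compute their means (weight / length). Sample:
  cycle 0 → 0: weight = 7, length = 1, mean = 7/1 ≈ 7.000
  cycle 1 → 1: weight = 4, length = 1, mean = 4/1 ≈ 4.000
  cycle 0 → 1 → 0: weight = 15, length = 2, mean = 15/2 ≈ 7.500
  cycle 1 → 0 → 1: weight = 15, length = 2, mean = 15/2 ≈ 7.500
Minimum mean = 4.000, attained e.g. along the cycle 1 → 1 with weight 4 and length 1. So λ(A) = 4/1 = 4.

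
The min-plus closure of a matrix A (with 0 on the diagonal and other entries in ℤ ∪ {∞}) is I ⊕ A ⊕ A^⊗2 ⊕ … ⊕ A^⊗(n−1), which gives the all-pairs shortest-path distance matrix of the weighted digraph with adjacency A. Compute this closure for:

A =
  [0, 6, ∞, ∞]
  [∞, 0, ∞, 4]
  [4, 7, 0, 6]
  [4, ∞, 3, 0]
Closure =
  [0, 6, 13, 10]
  [8, 0, 7, 4]
  [4, 7, 0, 6]
  [4, 10, 3, 0]

This is the Floyd-Warshall all-pairs shortest-path computation. For each intermediate vertex k = 0, 1, …, 3, update dist[i][j] ← min(dist[i][j], dist[i][k] + dist[k][j]). The final matrix gives, for each (i, j), the minimum total weight of any directed path from i to j (possibly empty when i = j).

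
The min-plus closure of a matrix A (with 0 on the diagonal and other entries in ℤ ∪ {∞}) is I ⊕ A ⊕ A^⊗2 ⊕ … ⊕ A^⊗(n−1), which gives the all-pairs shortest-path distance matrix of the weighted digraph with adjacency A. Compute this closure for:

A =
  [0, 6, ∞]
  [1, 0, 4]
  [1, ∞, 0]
Closure =
  [0, 6, 10]
  [1, 0, 4]
  [1, 7, 0]

This is the Floyd-Warshall all-pairs shortest-path computation. For each intermediate vertex k = 0, 1, …, 2, update dist[i][j] ← min(dist[i][j], dist[i][k] + dist[k][j]). The final matrix gives, for each (i, j), the minimum total weight of any directed path from i to j (possibly empty when i = j).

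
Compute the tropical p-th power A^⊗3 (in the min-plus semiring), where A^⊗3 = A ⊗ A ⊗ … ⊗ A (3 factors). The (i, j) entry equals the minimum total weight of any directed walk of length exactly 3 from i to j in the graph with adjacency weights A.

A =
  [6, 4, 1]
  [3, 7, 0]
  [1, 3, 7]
A^⊗3 =
  [5, 6, 3]
  [5, 5, 2]
  [3, 5, 5]

Each entry (A^⊗3)_ij equals the minimum over all length-3 walks i = v_0 → v_1 → … → v_3 = j of Σ_t A[v_t][v_{t+1}]. For example, for (i, j) = (0, 2) we minimise over 9 possible intermediate vertex sequences; the minimum is 3, attained along the walk 0 → 2 → 0 → 2.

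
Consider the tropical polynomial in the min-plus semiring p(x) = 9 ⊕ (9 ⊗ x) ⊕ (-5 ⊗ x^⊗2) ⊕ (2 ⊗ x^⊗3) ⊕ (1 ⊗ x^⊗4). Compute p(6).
p(6) = 7

A tropical monomial a ⊗ x^⊗i evaluates to a + i · x. Evaluating each term at x = 6:
  Term 0 contributes 9 + 0 · 6 = 9
  Term 1 contributes 9 + 1 · 6 = 15
  Term 2 contributes -5 + 2 · 6 = 7
  Term 3 contributes 2 + 3 · 6 = 20
  Term 4 contributes 1 + 4 · 6 = 25
p(6) = ⊕ of these = min[9, 15, 7, 20, 25] = 7.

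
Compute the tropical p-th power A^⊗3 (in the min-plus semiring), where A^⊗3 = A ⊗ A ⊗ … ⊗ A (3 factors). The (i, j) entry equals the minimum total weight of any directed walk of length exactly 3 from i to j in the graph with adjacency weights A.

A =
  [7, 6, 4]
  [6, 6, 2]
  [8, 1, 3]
A^⊗3 =
  [11, 8, 7]
  [9, 6, 5]
  [10, 4, 6]

Each entry (A^⊗3)_ij equals the minimum over all length-3 walks i = v_0 → v_1 → … → v_3 = j of Σ_t A[v_t][v_{t+1}]. For example, for (i, j) = (0, 2) we minimise over 9 possible intermediate vertex sequences; the minimum is 7, attained along the walk 0 → 2 → 1 → 2.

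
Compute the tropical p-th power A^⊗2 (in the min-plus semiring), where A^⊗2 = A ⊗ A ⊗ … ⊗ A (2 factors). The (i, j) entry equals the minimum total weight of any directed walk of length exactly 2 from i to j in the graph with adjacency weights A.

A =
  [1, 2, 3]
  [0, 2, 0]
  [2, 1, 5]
A^⊗2 =
  [2, 3, 2]
  [1, 1, 2]
  [1, 3, 1]

Each entry (A^⊗2)_ij equals the minimum over all length-2 walks i = v_0 → v_1 → … → v_2 = j of Σ_t A[v_t][v_{t+1}]. For example, for (i, j) = (0, 2) we minimise over 3 possible intermediate vertex sequences; the minimum is 2, attained along the walk 0 → 1 → 2.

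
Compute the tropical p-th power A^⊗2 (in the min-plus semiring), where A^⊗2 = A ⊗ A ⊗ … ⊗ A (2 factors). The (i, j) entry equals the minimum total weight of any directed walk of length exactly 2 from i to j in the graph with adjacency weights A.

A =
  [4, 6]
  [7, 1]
A^⊗2 =
  [8, 7]
  [8, 2]

Each entry (A^⊗2)_ij equals the minimum over all length-2 walks i = v_0 → v_1 → … → v_2 = j of Σ_t A[v_t][v_{t+1}]. For example, for (i, j) = (0, 1) we minimise over 2 possible intermediate vertex sequences; the minimum is 7, attained along the walk 0 → 1 → 1.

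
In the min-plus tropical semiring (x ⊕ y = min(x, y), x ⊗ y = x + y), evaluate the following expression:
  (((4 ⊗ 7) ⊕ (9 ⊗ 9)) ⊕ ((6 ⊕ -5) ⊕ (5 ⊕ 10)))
(((4 ⊗ 7) ⊕ (9 ⊗ 9)) ⊕ ((6 ⊕ -5) ⊕ (5 ⊕ 10))) = -5

Expand innermost to outermost. Recall ⊕ takes the minimum of its arguments and ⊗ takes their sum. Working out the expression (((4 ⊗ 7) ⊕ (9 ⊗ 9)) ⊕ ((6 ⊕ -5) ⊕ (5 ⊕ 10))) gives -5.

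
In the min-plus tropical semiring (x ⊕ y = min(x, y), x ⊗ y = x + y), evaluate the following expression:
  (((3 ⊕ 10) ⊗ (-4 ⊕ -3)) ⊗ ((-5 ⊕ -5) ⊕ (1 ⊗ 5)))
(((3 ⊕ 10) ⊗ (-4 ⊕ -3)) ⊗ ((-5 ⊕ -5) ⊕ (1 ⊗ 5))) = -6

Expand innermost to outermost. Recall ⊕ takes the minimum of its arguments and ⊗ takes their sum. Working out the expression (((3 ⊕ 10) ⊗ (-4 ⊕ -3)) ⊗ ((-5 ⊕ -5) ⊕ (1 ⊗ 5))) gives -6.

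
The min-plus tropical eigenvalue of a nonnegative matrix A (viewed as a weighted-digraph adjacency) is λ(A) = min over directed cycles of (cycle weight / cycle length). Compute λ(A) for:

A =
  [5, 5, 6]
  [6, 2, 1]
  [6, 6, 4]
λ(A) = 2

Enumerate directed cycles and compute their means (weight / length). Sample:
  cycle 0 → 0: weight = 5, length = 1, mean = 5/1 ≈ 5.000
  cycle 1 → 1: weight = 2, length = 1, mean = 2/1 ≈ 2.000
  cycle 2 → 2: weight = 4, length = 1, mean = 4/1 ≈ 4.000
  cycle 0 → 1 → 0: weight = 11, length = 2, mean = 11/2 ≈ 5.500
  cycle 0 → 2 → 0: weight = 12, length = 2, mean = 12/2 ≈ 6.000
  cycle 1 → 0 → 1: weight = 11, length = 2, mean = 11/2 ≈ 5.500
Minimum mean = 2.000, attained e.g. along the cycle 1 → 1 with weight 2 and length 1. So λ(A) = 2/1 = 2.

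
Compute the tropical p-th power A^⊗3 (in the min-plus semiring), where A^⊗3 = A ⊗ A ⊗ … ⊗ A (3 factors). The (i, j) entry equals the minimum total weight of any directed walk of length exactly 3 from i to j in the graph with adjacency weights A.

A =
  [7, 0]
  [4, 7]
A^⊗3 =
  [11, 4]
  [8, 11]

Each entry (A^⊗3)_ij equals the minimum over all length-3 walks i = v_0 → v_1 → … → v_3 = j of Σ_t A[v_t][v_{t+1}]. For example, for (i, j) = (0, 1) we minimise over 4 possible intermediate vertex sequences; the minimum is 4, attained along the walk 0 → 1 → 0 → 1.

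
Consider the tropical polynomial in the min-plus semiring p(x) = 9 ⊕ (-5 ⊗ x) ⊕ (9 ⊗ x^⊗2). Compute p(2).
p(2) = -3

A tropical monomial a ⊗ x^⊗i evaluates to a + i · x. Evaluating each term at x = 2:
  Term 0 contributes 9 + 0 · 2 = 9
  Term 1 contributes -5 + 1 · 2 = -3
  Term 2 contributes 9 + 2 · 2 = 13
p(2) = ⊕ of these = min[9, -3, 13] = -3.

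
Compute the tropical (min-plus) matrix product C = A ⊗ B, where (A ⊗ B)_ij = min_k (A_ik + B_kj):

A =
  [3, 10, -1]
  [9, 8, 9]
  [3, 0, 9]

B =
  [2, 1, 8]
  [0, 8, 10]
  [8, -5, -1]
A ⊗ B =
  [5, -6, -2]
  [8, 4, 8]
  [0, 4, 8]

Apply the min-plus product entry-by-entry:
  C[0][0] = min over k of (A[0][0] + B[0][0] = 3 + 2 = 5, A[0][1] + B[1][0] = 10 + 0 = 10, A[0][2] + B[2][0] = -1 + 8 = 7) = 5 (attained at k = 0)
  C[0][1] = min over k of (A[0][0] + B[0][1] = 3 + 1 = 4, A[0][1] + B[1][1] = 10 + 8 = 18, A[0][2] + B[2][1] = -1 + -5 = -6) = -6 (attained at k = 2)
  C[0][2] = min over k of (A[0][0] + B[0][2] = 3 + 8 = 11, A[0][1] + B[1][2] = 10 + 10 = 20, A[0][2] + B[2][2] = -1 + -1 = -2) = -2 (attained at k = 2)
  C[1][0] = min over k of (A[1][0] + B[0][0] = 9 + 2 = 11, A[1][1] + B[1][0] = 8 + 0 = 8, A[1][2] + B[2][0] = 9 + 8 = 17) = 8 (attained at k = 1)
  C[1][1] = min over k of (A[1][0] + B[0][1] = 9 + 1 = 10, A[1][1] + B[1][1] = 8 + 8 = 16, A[1][2] + B[2][1] = 9 + -5 = 4) = 4 (attained at k = 2)
  C[1][2] = min over k of (A[1][0] + B[0][2] = 9 + 8 = 17, A[1][1] + B[1][2] = 8 + 10 = 18, A[1][2] + B[2][2] = 9 + -1 = 8) = 8 (attained at k = 2)
  C[2][0] = min over k of (A[2][0] + B[0][0] = 3 + 2 = 5, A[2][1] + B[1][0] = 0 + 0 = 0, A[2][2] + B[2][0] = 9 + 8 = 17) = 0 (attained at k = 1)
  C[2][1] = min over k of (A[2][0] + B[0][1] = 3 + 1 = 4, A[2][1] + B[1][1] = 0 + 8 = 8, A[2][2] + B[2][1] = 9 + -5 = 4) = 4 (attained at k = 0)
  C[2][2] = min over k of (A[2][0] + B[0][2] = 3 + 8 = 11, A[2][1] + B[1][2] = 0 + 10 = 10, A[2][2] + B[2][2] = 9 + -1 = 8) = 8 (attained at k = 2)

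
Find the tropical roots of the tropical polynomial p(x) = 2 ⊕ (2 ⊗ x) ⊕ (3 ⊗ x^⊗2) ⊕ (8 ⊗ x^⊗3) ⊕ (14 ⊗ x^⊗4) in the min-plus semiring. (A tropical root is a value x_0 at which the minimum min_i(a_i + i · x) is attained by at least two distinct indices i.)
Roots: {-6, -5, -1, 0}

Each tropical root is a break point of the lower envelope of the lines y = a_i + i · x (there are 5 lines, with slopes 0, 1, ..., 4). Only the lines that attain the minimum somewhere contribute to roots; other lines are dominated. Here the surviving (envelope) indices are i = 4, i = 3, i = 2, i = 1, i = 0.
Intersections between consecutive envelope lines give the roots: for adjacent envelope indices i < j the intersection is x = (a_i − a_j) / (j − i). Reading off the sorted break points: {-6, -5, -1, 0}.
Verification: at each break x_0, at least two indices attain the minimum of min_i(a_i + i · x_0).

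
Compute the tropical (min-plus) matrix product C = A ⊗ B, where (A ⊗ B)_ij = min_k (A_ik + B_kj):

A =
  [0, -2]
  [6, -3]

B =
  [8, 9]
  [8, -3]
A ⊗ B =
  [6, -5]
  [5, -6]

Apply the min-plus product entry-by-entry:
  C[0][0] = min over k of (A[0][0] + B[0][0] = 0 + 8 = 8, A[0][1] + B[1][0] = -2 + 8 = 6) = 6 (attained at k = 1)
  C[0][1] = min over k of (A[0][0] + B[0][1] = 0 + 9 = 9, A[0][1] + B[1][1] = -2 + -3 = -5) = -5 (attained at k = 1)
  C[1][0] = min over k of (A[1][0] + B[0][0] = 6 + 8 = 14, A[1][1] + B[1][0] = -3 + 8 = 5) = 5 (attained at k = 1)
  C[1][1] = min over k of (A[1][0] + B[0][1] = 6 + 9 = 15, A[1][1] + B[1][1] = -3 + -3 = -6) = -6 (attained at k = 1)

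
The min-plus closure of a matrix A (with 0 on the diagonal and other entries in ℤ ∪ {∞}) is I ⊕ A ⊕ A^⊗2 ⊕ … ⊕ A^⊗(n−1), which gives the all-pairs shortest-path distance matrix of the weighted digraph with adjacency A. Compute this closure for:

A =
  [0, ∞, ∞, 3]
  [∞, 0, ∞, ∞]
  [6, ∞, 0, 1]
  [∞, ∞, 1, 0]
Closure =
  [0, ∞, 4, 3]
  [∞, 0, ∞, ∞]
  [6, ∞, 0, 1]
  [7, ∞, 1, 0]

This is the Floyd-Warshall all-pairs shortest-path computation. For each intermediate vertex k = 0, 1, …, 3, update dist[i][j] ← min(dist[i][j], dist[i][k] + dist[k][j]). The final matrix gives, for each (i, j), the minimum total weight of any directed path from i to j (possibly empty when i = j).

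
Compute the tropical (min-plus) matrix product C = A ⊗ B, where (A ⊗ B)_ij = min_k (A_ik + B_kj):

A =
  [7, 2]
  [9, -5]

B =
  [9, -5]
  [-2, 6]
A ⊗ B =
  [0, 2]
  [-7, 1]

Apply the min-plus product entry-by-entry:
  C[0][0] = min over k of (A[0][0] + B[0][0] = 7 + 9 = 16, A[0][1] + B[1][0] = 2 + -2 = 0) = 0 (attained at k = 1)
  C[0][1] = min over k of (A[0][0] + B[0][1] = 7 + -5 = 2, A[0][1] + B[1][1] = 2 + 6 = 8) = 2 (attained at k = 0)
  C[1][0] = min over k of (A[1][0] + B[0][0] = 9 + 9 = 18, A[1][1] + B[1][0] = -5 + -2 = -7) = -7 (attained at k = 1)
  C[1][1] = min over k of (A[1][0] + B[0][1] = 9 + -5 = 4, A[1][1] + B[1][1] = -5 + 6 = 1) = 1 (attained at k = 1)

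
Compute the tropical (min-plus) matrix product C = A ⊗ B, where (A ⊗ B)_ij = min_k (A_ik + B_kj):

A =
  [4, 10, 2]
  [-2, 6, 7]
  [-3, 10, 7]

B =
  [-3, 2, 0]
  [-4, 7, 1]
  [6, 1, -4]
A ⊗ B =
  [1, 3, -2]
  [-5, 0, -2]
  [-6, -1, -3]

Apply the min-plus product entry-by-entry:
  C[0][0] = min over k of (A[0][0] + B[0][0] = 4 + -3 = 1, A[0][1] + B[1][0] = 10 + -4 = 6, A[0][2] + B[2][0] = 2 + 6 = 8) = 1 (attained at k = 0)
  C[0][1] = min over k of (A[0][0] + B[0][1] = 4 + 2 = 6, A[0][1] + B[1][1] = 10 + 7 = 17, A[0][2] + B[2][1] = 2 + 1 = 3) = 3 (attained at k = 2)
  C[0][2] = min over k of (A[0][0] + B[0][2] = 4 + 0 = 4, A[0][1] + B[1][2] = 10 + 1 = 11, A[0][2] + B[2][2] = 2 + -4 = -2) = -2 (attained at k = 2)
  C[1][0] = min over k of (A[1][0] + B[0][0] = -2 + -3 = -5, A[1][1] + B[1][0] = 6 + -4 = 2, A[1][2] + B[2][0] = 7 + 6 = 13) = -5 (attained at k = 0)
  C[1][1] = min over k of (A[1][0] + B[0][1] = -2 + 2 = 0, A[1][1] + B[1][1] = 6 + 7 = 13, A[1][2] + B[2][1] = 7 + 1 = 8) = 0 (attained at k = 0)
  C[1][2] = min over k of (A[1][0] + B[0][2] = -2 + 0 = -2, A[1][1] + B[1][2] = 6 + 1 = 7, A[1][2] + B[2][2] = 7 + -4 = 3) = -2 (attained at k = 0)
  C[2][0] = min over k of (A[2][0] + B[0][0] = -3 + -3 = -6, A[2][1] + B[1][0] = 10 + -4 = 6, A[2][2] + B[2][0] = 7 + 6 = 13) = -6 (attained at k = 0)
  C[2][1] = min over k of (A[2][0] + B[0][1] = -3 + 2 = -1, A[2][1] + B[1][1] = 10 + 7 = 17, A[2][2] + B[2][1] = 7 + 1 = 8) = -1 (attained at k = 0)
  C[2][2] = min over k of (A[2][0] + B[0][2] = -3 + 0 = -3, A[2][1] + B[1][2] = 10 + 1 = 11, A[2][2] + B[2][2] = 7 + -4 = 3) = -3 (attained at k = 0)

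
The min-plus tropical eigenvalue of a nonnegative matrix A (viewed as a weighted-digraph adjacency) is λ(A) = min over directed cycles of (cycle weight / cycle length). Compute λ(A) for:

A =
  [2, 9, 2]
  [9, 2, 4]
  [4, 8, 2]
λ(A) = 2

Enumerate directed cycles and compute their means (weight / length). Sample:
  cycle 0 → 0: weight = 2, length = 1, mean = 2/1 ≈ 2.000
  cycle 1 → 1: weight = 2, length = 1, mean = 2/1 ≈ 2.000
  cycle 2 → 2: weight = 2, length = 1, mean = 2/1 ≈ 2.000
  cycle 0 → 1 → 0: weight = 18, length = 2, mean = 18/2 ≈ 9.000
  cycle 0 → 2 → 0: weight = 6, length = 2, mean = 6/2 ≈ 3.000
  cycle 1 → 0 → 1: weight = 18, length = 2, mean = 18/2 ≈ 9.000
Minimum mean = 2.000, attained e.g. along the cycle 0 → 0 with weight 2 and length 1. So λ(A) = 2/1 = 2.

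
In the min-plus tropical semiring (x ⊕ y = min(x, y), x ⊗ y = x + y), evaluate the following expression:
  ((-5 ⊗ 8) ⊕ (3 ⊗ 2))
((-5 ⊗ 8) ⊕ (3 ⊗ 2)) = 3

Expand innermost to outermost. Recall ⊕ takes the minimum of its arguments and ⊗ takes their sum. Working out the expression ((-5 ⊗ 8) ⊕ (3 ⊗ 2)) gives 3.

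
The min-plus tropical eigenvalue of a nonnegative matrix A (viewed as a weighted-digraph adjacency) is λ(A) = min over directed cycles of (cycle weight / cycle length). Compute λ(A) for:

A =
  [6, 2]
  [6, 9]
λ(A) = 4

Enumerate directed cycles and compute their means (weight / length). Sample:
  cycle 0 → 0: weight = 6, length = 1, mean = 6/1 ≈ 6.000
  cycle 1 → 1: weight = 9, length = 1, mean = 9/1 ≈ 9.000
  cycle 0 → 1 → 0: weight = 8, length = 2, mean = 8/2 ≈ 4.000
  cycle 1 → 0 → 1: weight = 8, length = 2, mean = 8/2 ≈ 4.000
Minimum mean = 4.000, attained e.g. along the cycle 0 → 1 → 0 with weight 8 and length 2. So λ(A) = 8/2 = 4.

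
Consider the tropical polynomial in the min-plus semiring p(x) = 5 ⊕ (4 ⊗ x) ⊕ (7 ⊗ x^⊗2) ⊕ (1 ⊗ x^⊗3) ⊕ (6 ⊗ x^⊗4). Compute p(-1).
p(-1) = -2

A tropical monomial a ⊗ x^⊗i evaluates to a + i · x. Evaluating each term at x = -1:
  Term 0 contributes 5 + 0 · -1 = 5
  Term 1 contributes 4 + 1 · -1 = 3
  Term 2 contributes 7 + 2 · -1 = 5
  Term 3 contributes 1 + 3 · -1 = -2
  Term 4 contributes 6 + 4 · -1 = 2
p(-1) = ⊕ of these = min[5, 3, 5, -2, 2] = -2.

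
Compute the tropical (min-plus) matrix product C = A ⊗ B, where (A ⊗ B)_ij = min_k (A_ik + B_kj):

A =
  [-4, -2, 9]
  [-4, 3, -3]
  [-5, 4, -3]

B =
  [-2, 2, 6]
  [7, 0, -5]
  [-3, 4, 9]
A ⊗ B =
  [-6, -2, -7]
  [-6, -2, -2]
  [-7, -3, -1]

Apply the min-plus product entry-by-entry:
  C[0][0] = min over k of (A[0][0] + B[0][0] = -4 + -2 = -6, A[0][1] + B[1][0] = -2 + 7 = 5, A[0][2] + B[2][0] = 9 + -3 = 6) = -6 (attained at k = 0)
  C[0][1] = min over k of (A[0][0] + B[0][1] = -4 + 2 = -2, A[0][1] + B[1][1] = -2 + 0 = -2, A[0][2] + B[2][1] = 9 + 4 = 13) = -2 (attained at k = 0)
  C[0][2] = min over k of (A[0][0] + B[0][2] = -4 + 6 = 2, A[0][1] + B[1][2] = -2 + -5 = -7, A[0][2] + B[2][2] = 9 + 9 = 18) = -7 (attained at k = 1)
  C[1][0] = min over k of (A[1][0] + B[0][0] = -4 + -2 = -6, A[1][1] + B[1][0] = 3 + 7 = 10, A[1][2] + B[2][0] = -3 + -3 = -6) = -6 (attained at k = 0)
  C[1][1] = min over k of (A[1][0] + B[0][1] = -4 + 2 = -2, A[1][1] + B[1][1] = 3 + 0 = 3, A[1][2] + B[2][1] = -3 + 4 = 1) = -2 (attained at k = 0)
  C[1][2] = min over k of (A[1][0] + B[0][2] = -4 + 6 = 2, A[1][1] + B[1][2] = 3 + -5 = -2, A[1][2] + B[2][2] = -3 + 9 = 6) = -2 (attained at k = 1)
  C[2][0] = min over k of (A[2][0] + B[0][0] = -5 + -2 = -7, A[2][1] + B[1][0] = 4 + 7 = 11, A[2][2] + B[2][0] = -3 + -3 = -6) = -7 (attained at k = 0)
  C[2][1] = min over k of (A[2][0] + B[0][1] = -5 + 2 = -3, A[2][1] + B[1][1] = 4 + 0 = 4, A[2][2] + B[2][1] = -3 + 4 = 1) = -3 (attained at k = 0)
  C[2][2] = min over k of (A[2][0] + B[0][2] = -5 + 6 = 1, A[2][1] + B[1][2] = 4 + -5 = -1, A[2][2] + B[2][2] = -3 + 9 = 6) = -1 (attained at k = 1)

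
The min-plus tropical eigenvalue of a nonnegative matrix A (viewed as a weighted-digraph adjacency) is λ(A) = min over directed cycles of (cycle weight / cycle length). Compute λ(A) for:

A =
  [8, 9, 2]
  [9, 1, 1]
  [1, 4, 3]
λ(A) = 1

Enumerate directed cycles and compute their means (weight / length). Sample:
  cycle 0 → 0: weight = 8, length = 1, mean = 8/1 ≈ 8.000
  cycle 1 → 1: weight = 1, length = 1, mean = 1/1 ≈ 1.000
  cycle 2 → 2: weight = 3, length = 1, mean = 3/1 ≈ 3.000
  cycle 0 → 1 → 0: weight = 18, length = 2, mean = 18/2 ≈ 9.000
  cycle 0 → 2 → 0: weight = 3, length = 2, mean = 3/2 ≈ 1.500
  cycle 1 → 0 → 1: weight = 18, length = 2, mean = 18/2 ≈ 9.000
Minimum mean = 1.000, attained e.g. along the cycle 1 → 1 with weight 1 and length 1. So λ(A) = 1/1 = 1.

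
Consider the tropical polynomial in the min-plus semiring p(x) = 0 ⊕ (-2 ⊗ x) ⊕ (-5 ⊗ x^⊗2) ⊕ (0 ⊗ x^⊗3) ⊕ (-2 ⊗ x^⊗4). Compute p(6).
p(6) = 0

A tropical monomial a ⊗ x^⊗i evaluates to a + i · x. Evaluating each term at x = 6:
  Term 0 contributes 0 + 0 · 6 = 0
  Term 1 contributes -2 + 1 · 6 = 4
  Term 2 contributes -5 + 2 · 6 = 7
  Term 3 contributes 0 + 3 · 6 = 18
  Term 4 contributes -2 + 4 · 6 = 22
p(6) = ⊕ of these = min[0, 4, 7, 18, 22] = 0.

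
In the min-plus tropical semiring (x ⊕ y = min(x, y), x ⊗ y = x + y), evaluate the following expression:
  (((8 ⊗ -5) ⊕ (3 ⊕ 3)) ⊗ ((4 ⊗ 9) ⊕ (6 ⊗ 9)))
(((8 ⊗ -5) ⊕ (3 ⊕ 3)) ⊗ ((4 ⊗ 9) ⊕ (6 ⊗ 9))) = 16

Expand innermost to outermost. Recall ⊕ takes the minimum of its arguments and ⊗ takes their sum. Working out the expression (((8 ⊗ -5) ⊕ (3 ⊕ 3)) ⊗ ((4 ⊗ 9) ⊕ (6 ⊗ 9))) gives 16.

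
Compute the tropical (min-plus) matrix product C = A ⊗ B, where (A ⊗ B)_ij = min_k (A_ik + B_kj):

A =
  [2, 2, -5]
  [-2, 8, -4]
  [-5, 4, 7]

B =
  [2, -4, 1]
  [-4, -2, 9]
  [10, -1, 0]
A ⊗ B =
  [-2, -6, -5]
  [0, -6, -4]
  [-3, -9, -4]

Apply the min-plus product entry-by-entry:
  C[0][0] = min over k of (A[0][0] + B[0][0] = 2 + 2 = 4, A[0][1] + B[1][0] = 2 + -4 = -2, A[0][2] + B[2][0] = -5 + 10 = 5) = -2 (attained at k = 1)
  C[0][1] = min over k of (A[0][0] + B[0][1] = 2 + -4 = -2, A[0][1] + B[1][1] = 2 + -2 = 0, A[0][2] + B[2][1] = -5 + -1 = -6) = -6 (attained at k = 2)
  C[0][2] = min over k of (A[0][0] + B[0][2] = 2 + 1 = 3, A[0][1] + B[1][2] = 2 + 9 = 11, A[0][2] + B[2][2] = -5 + 0 = -5) = -5 (attained at k = 2)
  C[1][0] = min over k of (A[1][0] + B[0][0] = -2 + 2 = 0, A[1][1] + B[1][0] = 8 + -4 = 4, A[1][2] + B[2][0] = -4 + 10 = 6) = 0 (attained at k = 0)
  C[1][1] = min over k of (A[1][0] + B[0][1] = -2 + -4 = -6, A[1][1] + B[1][1] = 8 + -2 = 6, A[1][2] + B[2][1] = -4 + -1 = -5) = -6 (attained at k = 0)
  C[1][2] = min over k of (A[1][0] + B[0][2] = -2 + 1 = -1, A[1][1] + B[1][2] = 8 + 9 = 17, A[1][2] + B[2][2] = -4 + 0 = -4) = -4 (attained at k = 2)
  C[2][0] = min over k of (A[2][0] + B[0][0] = -5 + 2 = -3, A[2][1] + B[1][0] = 4 + -4 = 0, A[2][2] + B[2][0] = 7 + 10 = 17) = -3 (attained at k = 0)
  C[2][1] = min over k of (A[2][0] + B[0][1] = -5 + -4 = -9, A[2][1] + B[1][1] = 4 + -2 = 2, A[2][2] + B[2][1] = 7 + -1 = 6) = -9 (attained at k = 0)
  C[2][2] = min over k of (A[2][0] + B[0][2] = -5 + 1 = -4, A[2][1] + B[1][2] = 4 + 9 = 13, A[2][2] + B[2][2] = 7 + 0 = 7) = -4 (attained at k = 0)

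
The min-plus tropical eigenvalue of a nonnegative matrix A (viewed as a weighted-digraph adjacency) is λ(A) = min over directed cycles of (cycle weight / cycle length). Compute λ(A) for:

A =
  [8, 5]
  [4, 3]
λ(A) = 3

Enumerate directed cycles and compute their means (weight / length). Sample:
  cycle 0 → 0: weight = 8, length = 1, mean = 8/1 ≈ 8.000
  cycle 1 → 1: weight = 3, length = 1, mean = 3/1 ≈ 3.000
  cycle 0 → 1 → 0: weight = 9, length = 2, mean = 9/2 ≈ 4.500
  cycle 1 → 0 → 1: weight = 9, length = 2, mean = 9/2 ≈ 4.500
Minimum mean = 3.000, attained e.g. along the cycle 1 → 1 with weight 3 and length 1. So λ(A) = 3/1 = 3.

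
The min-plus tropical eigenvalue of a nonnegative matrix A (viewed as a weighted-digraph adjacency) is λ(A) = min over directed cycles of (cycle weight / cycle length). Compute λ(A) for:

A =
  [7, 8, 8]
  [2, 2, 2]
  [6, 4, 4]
λ(A) = 2

Enumerate directed cycles and compute their means (weight / length). Sample:
  cycle 0 → 0: weight = 7, length = 1, mean = 7/1 ≈ 7.000
  cycle 1 → 1: weight = 2, length = 1, mean = 2/1 ≈ 2.000
  cycle 2 → 2: weight = 4, length = 1, mean = 4/1 ≈ 4.000
  cycle 0 → 1 → 0: weight = 10, length = 2, mean = 10/2 ≈ 5.000
  cycle 0 → 2 → 0: weight = 14, length = 2, mean = 14/2 ≈ 7.000
  cycle 1 → 0 → 1: weight = 10, length = 2, mean = 10/2 ≈ 5.000
Minimum mean = 2.000, attained e.g. along the cycle 1 → 1 with weight 2 and length 1. So λ(A) = 2/1 = 2.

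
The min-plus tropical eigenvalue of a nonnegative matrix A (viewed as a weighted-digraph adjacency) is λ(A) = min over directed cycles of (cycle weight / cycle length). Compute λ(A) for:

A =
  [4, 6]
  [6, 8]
λ(A) = 4

Enumerate directed cycles and compute their means (weight / length). Sample:
  cycle 0 → 0: weight = 4, length = 1, mean = 4/1 ≈ 4.000
  cycle 1 → 1: weight = 8, length = 1, mean = 8/1 ≈ 8.000
  cycle 0 → 1 → 0: weight = 12, length = 2, mean = 12/2 ≈ 6.000
  cycle 1 → 0 → 1: weight = 12, length = 2, mean = 12/2 ≈ 6.000
Minimum mean = 4.000, attained e.g. along the cycle 0 → 0 with weight 4 and length 1. So λ(A) = 4/1 = 4.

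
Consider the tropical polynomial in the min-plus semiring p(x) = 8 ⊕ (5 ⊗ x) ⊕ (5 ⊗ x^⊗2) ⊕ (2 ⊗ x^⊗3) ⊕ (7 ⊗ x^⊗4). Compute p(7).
p(7) = 8

A tropical monomial a ⊗ x^⊗i evaluates to a + i · x. Evaluating each term at x = 7:
  Term 0 contributes 8 + 0 · 7 = 8
  Term 1 contributes 5 + 1 · 7 = 12
  Term 2 contributes 5 + 2 · 7 = 19
  Term 3 contributes 2 + 3 · 7 = 23
  Term 4 contributes 7 + 4 · 7 = 35
p(7) = ⊕ of these = min[8, 12, 19, 23, 35] = 8.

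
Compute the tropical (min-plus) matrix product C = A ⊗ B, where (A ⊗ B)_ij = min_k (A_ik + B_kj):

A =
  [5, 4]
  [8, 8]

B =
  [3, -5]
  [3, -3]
A ⊗ B =
  [7, 0]
  [11, 3]

Apply the min-plus product entry-by-entry:
  C[0][0] = min over k of (A[0][0] + B[0][0] = 5 + 3 = 8, A[0][1] + B[1][0] = 4 + 3 = 7) = 7 (attained at k = 1)
  C[0][1] = min over k of (A[0][0] + B[0][1] = 5 + -5 = 0, A[0][1] + B[1][1] = 4 + -3 = 1) = 0 (attained at k = 0)
  C[1][0] = min over k of (A[1][0] + B[0][0] = 8 + 3 = 11, A[1][1] + B[1][0] = 8 + 3 = 11) = 11 (attained at k = 0)
  C[1][1] = min over k of (A[1][0] + B[0][1] = 8 + -5 = 3, A[1][1] + B[1][1] = 8 + -3 = 5) = 3 (attained at k = 0)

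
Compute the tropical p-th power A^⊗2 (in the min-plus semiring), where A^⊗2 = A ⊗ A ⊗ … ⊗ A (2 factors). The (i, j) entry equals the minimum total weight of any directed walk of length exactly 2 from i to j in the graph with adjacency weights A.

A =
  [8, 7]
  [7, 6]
A^⊗2 =
  [14, 13]
  [13, 12]

Each entry (A^⊗2)_ij equals the minimum over all length-2 walks i = v_0 → v_1 → … → v_2 = j of Σ_t A[v_t][v_{t+1}]. For example, for (i, j) = (0, 1) we minimise over 2 possible intermediate vertex sequences; the minimum is 13, attained along the walk 0 → 1 → 1.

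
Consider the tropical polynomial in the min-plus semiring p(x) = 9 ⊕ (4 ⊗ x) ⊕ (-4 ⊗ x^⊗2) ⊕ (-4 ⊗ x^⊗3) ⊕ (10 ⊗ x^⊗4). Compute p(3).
p(3) = 2

A tropical monomial a ⊗ x^⊗i evaluates to a + i · x. Evaluating each term at x = 3:
  Term 0 contributes 9 + 0 · 3 = 9
  Term 1 contributes 4 + 1 · 3 = 7
  Term 2 contributes -4 + 2 · 3 = 2
  Term 3 contributes -4 + 3 · 3 = 5
  Term 4 contributes 10 + 4 · 3 = 22
p(3) = ⊕ of these = min[9, 7, 2, 5, 22] = 2.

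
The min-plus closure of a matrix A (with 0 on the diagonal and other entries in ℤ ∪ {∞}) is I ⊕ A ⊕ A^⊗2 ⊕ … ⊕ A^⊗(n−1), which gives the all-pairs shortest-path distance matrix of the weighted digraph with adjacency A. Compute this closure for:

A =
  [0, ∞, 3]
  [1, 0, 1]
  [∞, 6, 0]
Closure =
  [0, 9, 3]
  [1, 0, 1]
  [7, 6, 0]

This is the Floyd-Warshall all-pairs shortest-path computation. For each intermediate vertex k = 0, 1, …, 2, update dist[i][j] ← min(dist[i][j], dist[i][k] + dist[k][j]). The final matrix gives, for each (i, j), the minimum total weight of any directed path from i to j (possibly empty when i = j).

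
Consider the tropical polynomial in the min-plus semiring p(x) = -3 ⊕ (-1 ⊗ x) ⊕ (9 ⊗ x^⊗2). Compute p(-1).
p(-1) = -3

A tropical monomial a ⊗ x^⊗i evaluates to a + i · x. Evaluating each term at x = -1:
  Term 0 contributes -3 + 0 · -1 = -3
  Term 1 contributes -1 + 1 · -1 = -2
  Term 2 contributes 9 + 2 · -1 = 7
p(-1) = ⊕ of these = min[-3, -2, 7] = -3.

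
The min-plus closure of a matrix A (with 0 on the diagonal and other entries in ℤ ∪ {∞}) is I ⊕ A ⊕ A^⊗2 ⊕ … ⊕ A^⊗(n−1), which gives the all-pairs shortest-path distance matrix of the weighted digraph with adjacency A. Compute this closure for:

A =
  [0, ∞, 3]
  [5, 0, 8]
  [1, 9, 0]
Closure =
  [0, 12, 3]
  [5, 0, 8]
  [1, 9, 0]

This is the Floyd-Warshall all-pairs shortest-path computation. For each intermediate vertex k = 0, 1, …, 2, update dist[i][j] ← min(dist[i][j], dist[i][k] + dist[k][j]). The final matrix gives, for each (i, j), the minimum total weight of any directed path from i to j (possibly empty when i = j).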